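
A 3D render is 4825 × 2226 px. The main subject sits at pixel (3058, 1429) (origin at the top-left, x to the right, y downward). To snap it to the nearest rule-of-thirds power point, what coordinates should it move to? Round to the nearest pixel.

Third lines: x ∈ {1608, 3217}, y ∈ {742, 1484}.
3058 is closer to x = 3217; 1429 is closer to y = 1484.
So the nearest intersection is the lower-right power point.

(3217, 1484)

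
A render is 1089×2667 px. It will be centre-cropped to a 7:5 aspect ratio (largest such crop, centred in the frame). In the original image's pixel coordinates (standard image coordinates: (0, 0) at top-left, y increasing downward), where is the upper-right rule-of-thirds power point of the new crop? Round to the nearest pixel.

1089/2667 < 7/5, so the 7:5 crop keeps the full width 1089 and trims height to 1089 × 5/7 = 777.86 px.
Top offset = (2667 − 777.86)/2 = 944.57 px; left offset = 0.
Upper-right is two-thirds across and one-third down within the crop:
x = 0.00 + 2 × 1089.00/3 ≈ 726; y = 944.57 + 1 × 777.86/3 ≈ 1204.

x = 726 px, y = 1204 px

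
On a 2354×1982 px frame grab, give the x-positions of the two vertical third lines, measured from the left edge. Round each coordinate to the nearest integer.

785 px and 1569 px

2354 / 3 = 784.67, so the vertical lines sit at one and two thirds of 2354.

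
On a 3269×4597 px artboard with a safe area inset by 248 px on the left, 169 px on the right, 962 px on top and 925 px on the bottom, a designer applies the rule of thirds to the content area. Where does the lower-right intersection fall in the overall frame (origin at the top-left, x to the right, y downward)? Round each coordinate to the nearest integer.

x = 2149 px, y = 2769 px

Content width = 3269 − 248 − 169 = 2852 px; content height = 4597 − 962 − 925 = 2710 px.
Lower-right is two-thirds across and two-thirds down within the content area.
x = 248 + 2 × 2852/3 = 248 + 1901.33 ≈ 2149
y = 962 + 2 × 2710/3 = 962 + 1806.67 ≈ 2769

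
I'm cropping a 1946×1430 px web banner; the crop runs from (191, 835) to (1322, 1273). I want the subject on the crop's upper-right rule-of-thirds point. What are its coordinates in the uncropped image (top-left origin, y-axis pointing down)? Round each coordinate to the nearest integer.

x = 945 px, y = 981 px

Crop width = 1322 − 191 = 1131 px; one third is 377.00 px.
Crop height = 1273 − 835 = 438 px; one third is 146.00 px.
The upper-right point is two-thirds across and one-third down within the crop:
x = 191 + 2 × 377.00 ≈ 945; y = 835 + 1 × 146.00 ≈ 981.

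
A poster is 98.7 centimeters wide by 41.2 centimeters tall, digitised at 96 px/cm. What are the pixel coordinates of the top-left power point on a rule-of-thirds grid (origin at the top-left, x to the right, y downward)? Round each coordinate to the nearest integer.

In pixels the canvas is 98.7 × 96 = 9475.2 wide and 41.2 × 96 = 3955.2 tall.
The top-left point is one-third across and one-third down:
x = 1 × 9475.2/3 ≈ 3158; y = 1 × 3955.2/3 ≈ 1318.

(3158, 1318)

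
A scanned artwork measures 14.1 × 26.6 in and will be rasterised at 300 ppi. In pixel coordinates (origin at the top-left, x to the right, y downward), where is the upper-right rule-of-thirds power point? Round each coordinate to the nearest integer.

x = 2820 px, y = 2660 px

In pixels the canvas is 14.1 × 300 = 4230 wide and 26.6 × 300 = 7980 tall.
The upper-right point is two-thirds across and one-third down:
x = 2 × 4230/3 ≈ 2820; y = 1 × 7980/3 ≈ 2660.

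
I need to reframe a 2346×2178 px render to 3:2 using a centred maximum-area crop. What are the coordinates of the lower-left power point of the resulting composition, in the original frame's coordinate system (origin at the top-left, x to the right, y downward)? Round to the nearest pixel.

x = 782 px, y = 1350 px

2346/2178 < 3/2, so the 3:2 crop keeps the full width 2346 and trims height to 2346 × 2/3 = 1564.00 px.
Top offset = (2178 − 1564.00)/2 = 307.00 px; left offset = 0.
Lower-left is one-third across and two-thirds down within the crop:
x = 0.00 + 1 × 2346.00/3 ≈ 782; y = 307.00 + 2 × 1564.00/3 ≈ 1350.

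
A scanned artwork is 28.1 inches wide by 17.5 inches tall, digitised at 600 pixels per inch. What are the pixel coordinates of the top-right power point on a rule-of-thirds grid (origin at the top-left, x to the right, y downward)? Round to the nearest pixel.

(11240, 3500)

In pixels the canvas is 28.1 × 600 = 16860 wide and 17.5 × 600 = 10500 tall.
The top-right point is two-thirds across and one-third down:
x = 2 × 16860/3 ≈ 11240; y = 1 × 10500/3 ≈ 3500.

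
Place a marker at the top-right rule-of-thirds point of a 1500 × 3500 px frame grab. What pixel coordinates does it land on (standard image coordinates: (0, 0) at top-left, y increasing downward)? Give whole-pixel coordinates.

(1000, 1167)

The top-right point sits two-thirds of the way across and one-third of the way down.
x = 2 × 1500/3 ≈ 1000; y = 1 × 3500/3 ≈ 1167.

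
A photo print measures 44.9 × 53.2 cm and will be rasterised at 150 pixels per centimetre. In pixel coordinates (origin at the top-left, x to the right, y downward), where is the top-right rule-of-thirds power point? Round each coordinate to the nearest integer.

In pixels the canvas is 44.9 × 150 = 6735 wide and 53.2 × 150 = 7980 tall.
The top-right point is two-thirds across and one-third down:
x = 2 × 6735/3 ≈ 4490; y = 1 × 7980/3 ≈ 2660.

(4490, 2660)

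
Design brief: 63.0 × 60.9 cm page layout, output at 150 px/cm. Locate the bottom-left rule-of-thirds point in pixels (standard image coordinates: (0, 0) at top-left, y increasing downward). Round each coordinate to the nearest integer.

x = 3150 px, y = 6090 px

In pixels the canvas is 63.0 × 150 = 9450 wide and 60.9 × 150 = 9135 tall.
The bottom-left point is one-third across and two-thirds down:
x = 1 × 9450/3 ≈ 3150; y = 2 × 9135/3 ≈ 6090.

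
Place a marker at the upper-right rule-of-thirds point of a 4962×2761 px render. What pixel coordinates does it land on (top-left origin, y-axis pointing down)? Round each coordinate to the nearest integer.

(3308, 920)

The upper-right point sits two-thirds of the way across and one-third of the way down.
x = 2 × 4962/3 ≈ 3308; y = 1 × 2761/3 ≈ 920.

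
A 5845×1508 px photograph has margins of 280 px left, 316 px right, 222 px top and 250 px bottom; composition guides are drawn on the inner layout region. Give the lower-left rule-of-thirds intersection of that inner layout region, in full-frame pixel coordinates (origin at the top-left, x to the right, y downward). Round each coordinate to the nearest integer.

Content width = 5845 − 280 − 316 = 5249 px; content height = 1508 − 222 − 250 = 1036 px.
Lower-left is one-third across and two-thirds down within the inner layout region.
x = 280 + 1 × 5249/3 = 280 + 1749.67 ≈ 2030
y = 222 + 2 × 1036/3 = 222 + 690.67 ≈ 913

(2030, 913)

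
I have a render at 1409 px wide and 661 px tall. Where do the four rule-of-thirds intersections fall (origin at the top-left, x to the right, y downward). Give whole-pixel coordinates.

(470, 220), (939, 220), (470, 441), (939, 441)

One third of 1409 is 469.67; one third of 661 is 220.33.
Vertical third lines at x = 470 and x = 939; horizontal third lines at y = 220 and y = 441.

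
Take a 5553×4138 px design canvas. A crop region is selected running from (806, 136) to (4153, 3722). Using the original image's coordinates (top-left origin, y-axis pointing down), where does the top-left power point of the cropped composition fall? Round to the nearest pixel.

Crop width = 4153 − 806 = 3347 px; one third is 1115.67 px.
Crop height = 3722 − 136 = 3586 px; one third is 1195.33 px.
The top-left point is one-third across and one-third down within the crop:
x = 806 + 1 × 1115.67 ≈ 1922; y = 136 + 1 × 1195.33 ≈ 1331.

x = 1922 px, y = 1331 px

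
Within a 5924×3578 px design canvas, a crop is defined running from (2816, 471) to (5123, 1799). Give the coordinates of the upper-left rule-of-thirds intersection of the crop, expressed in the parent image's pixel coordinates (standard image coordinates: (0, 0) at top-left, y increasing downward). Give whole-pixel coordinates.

x = 3585 px, y = 914 px

Crop width = 5123 − 2816 = 2307 px; one third is 769.00 px.
Crop height = 1799 − 471 = 1328 px; one third is 442.67 px.
The upper-left point is one-third across and one-third down within the crop:
x = 2816 + 1 × 769.00 ≈ 3585; y = 471 + 1 × 442.67 ≈ 914.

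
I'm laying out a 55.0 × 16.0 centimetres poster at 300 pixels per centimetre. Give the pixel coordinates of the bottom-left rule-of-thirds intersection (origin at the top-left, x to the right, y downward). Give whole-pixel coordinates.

x = 5500 px, y = 3200 px

In pixels the canvas is 55.0 × 300 = 16500 wide and 16.0 × 300 = 4800 tall.
The bottom-left point is one-third across and two-thirds down:
x = 1 × 16500/3 ≈ 5500; y = 2 × 4800/3 ≈ 3200.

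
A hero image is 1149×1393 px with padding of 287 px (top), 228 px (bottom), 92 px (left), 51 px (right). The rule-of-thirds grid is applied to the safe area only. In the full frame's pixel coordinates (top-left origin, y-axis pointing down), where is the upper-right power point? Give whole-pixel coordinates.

(763, 580)

Content width = 1149 − 92 − 51 = 1006 px; content height = 1393 − 287 − 228 = 878 px.
Upper-right is two-thirds across and one-third down within the safe area.
x = 92 + 2 × 1006/3 = 92 + 670.67 ≈ 763
y = 287 + 1 × 878/3 = 287 + 292.67 ≈ 580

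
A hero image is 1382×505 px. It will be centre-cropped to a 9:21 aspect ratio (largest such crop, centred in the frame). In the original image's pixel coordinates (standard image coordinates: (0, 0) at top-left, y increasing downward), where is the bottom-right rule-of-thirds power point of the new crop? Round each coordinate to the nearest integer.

(727, 337)

1382/505 > 9/21, so the 9:21 crop keeps the full height 505 and trims width to 505 × 9/21 = 216.43 px.
Left offset = (1382 − 216.43)/2 = 582.79 px; top offset = 0.
Bottom-right is two-thirds across and two-thirds down within the crop:
x = 582.79 + 2 × 216.43/3 ≈ 727; y = 0.00 + 2 × 505.00/3 ≈ 337.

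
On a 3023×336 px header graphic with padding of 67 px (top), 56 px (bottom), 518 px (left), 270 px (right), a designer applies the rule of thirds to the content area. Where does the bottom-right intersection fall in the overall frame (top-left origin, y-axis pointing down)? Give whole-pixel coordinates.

x = 2008 px, y = 209 px

Content width = 3023 − 518 − 270 = 2235 px; content height = 336 − 67 − 56 = 213 px.
Bottom-right is two-thirds across and two-thirds down within the content area.
x = 518 + 2 × 2235/3 = 518 + 1490.00 ≈ 2008
y = 67 + 2 × 213/3 = 67 + 142.00 ≈ 209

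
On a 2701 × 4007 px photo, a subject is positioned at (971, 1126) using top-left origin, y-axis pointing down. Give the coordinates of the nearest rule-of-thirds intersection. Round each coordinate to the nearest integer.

Third lines: x ∈ {900, 1801}, y ∈ {1336, 2671}.
971 is closer to x = 900; 1126 is closer to y = 1336.
So the nearest intersection is the upper-left power point.

(900, 1336)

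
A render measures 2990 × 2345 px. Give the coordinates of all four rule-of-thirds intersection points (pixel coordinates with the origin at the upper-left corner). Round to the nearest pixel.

One third of 2990 is 996.67; one third of 2345 is 781.67.
Vertical third lines at x = 997 and x = 1993; horizontal third lines at y = 782 and y = 1563.

(997, 782), (1993, 782), (997, 1563), (1993, 1563)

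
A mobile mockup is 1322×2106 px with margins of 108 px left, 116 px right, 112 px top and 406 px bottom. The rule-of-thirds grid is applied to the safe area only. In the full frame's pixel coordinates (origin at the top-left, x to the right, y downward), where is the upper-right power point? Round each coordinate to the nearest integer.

Content width = 1322 − 108 − 116 = 1098 px; content height = 2106 − 112 − 406 = 1588 px.
Upper-right is two-thirds across and one-third down within the safe area.
x = 108 + 2 × 1098/3 = 108 + 732.00 ≈ 840
y = 112 + 1 × 1588/3 = 112 + 529.33 ≈ 641

(840, 641)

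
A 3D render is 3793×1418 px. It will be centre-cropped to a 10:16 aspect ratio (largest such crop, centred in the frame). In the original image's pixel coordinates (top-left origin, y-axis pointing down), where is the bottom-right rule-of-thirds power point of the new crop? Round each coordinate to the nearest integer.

x = 2044 px, y = 945 px

3793/1418 > 10/16, so the 10:16 crop keeps the full height 1418 and trims width to 1418 × 10/16 = 886.25 px.
Left offset = (3793 − 886.25)/2 = 1453.38 px; top offset = 0.
Bottom-right is two-thirds across and two-thirds down within the crop:
x = 1453.38 + 2 × 886.25/3 ≈ 2044; y = 0.00 + 2 × 1418.00/3 ≈ 945.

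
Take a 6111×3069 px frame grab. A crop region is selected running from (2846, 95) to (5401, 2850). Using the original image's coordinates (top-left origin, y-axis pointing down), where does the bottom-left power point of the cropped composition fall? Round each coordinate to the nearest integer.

(3698, 1932)

Crop width = 5401 − 2846 = 2555 px; one third is 851.67 px.
Crop height = 2850 − 95 = 2755 px; one third is 918.33 px.
The bottom-left point is one-third across and two-thirds down within the crop:
x = 2846 + 1 × 851.67 ≈ 3698; y = 95 + 2 × 918.33 ≈ 1932.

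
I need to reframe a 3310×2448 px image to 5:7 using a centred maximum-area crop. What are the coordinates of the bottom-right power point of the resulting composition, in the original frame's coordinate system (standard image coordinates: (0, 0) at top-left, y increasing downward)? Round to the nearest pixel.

x = 1946 px, y = 1632 px

3310/2448 > 5/7, so the 5:7 crop keeps the full height 2448 and trims width to 2448 × 5/7 = 1748.57 px.
Left offset = (3310 − 1748.57)/2 = 780.71 px; top offset = 0.
Bottom-right is two-thirds across and two-thirds down within the crop:
x = 780.71 + 2 × 1748.57/3 ≈ 1946; y = 0.00 + 2 × 2448.00/3 ≈ 1632.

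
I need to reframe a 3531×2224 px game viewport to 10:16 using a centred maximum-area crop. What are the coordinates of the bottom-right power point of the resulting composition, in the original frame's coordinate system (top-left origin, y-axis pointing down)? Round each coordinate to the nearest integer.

(1997, 1483)

3531/2224 > 10/16, so the 10:16 crop keeps the full height 2224 and trims width to 2224 × 10/16 = 1390.00 px.
Left offset = (3531 − 1390.00)/2 = 1070.50 px; top offset = 0.
Bottom-right is two-thirds across and two-thirds down within the crop:
x = 1070.50 + 2 × 1390.00/3 ≈ 1997; y = 0.00 + 2 × 2224.00/3 ≈ 1483.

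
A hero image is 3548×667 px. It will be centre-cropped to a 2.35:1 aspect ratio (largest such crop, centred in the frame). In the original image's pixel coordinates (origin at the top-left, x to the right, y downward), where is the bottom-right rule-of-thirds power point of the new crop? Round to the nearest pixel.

x = 2035 px, y = 445 px

3548/667 > 2.35/1, so the 2.35:1 crop keeps the full height 667 and trims width to 667 × 2.35/1 = 1567.45 px.
Left offset = (3548 − 1567.45)/2 = 990.27 px; top offset = 0.
Bottom-right is two-thirds across and two-thirds down within the crop:
x = 990.27 + 2 × 1567.45/3 ≈ 2035; y = 0.00 + 2 × 667.00/3 ≈ 445.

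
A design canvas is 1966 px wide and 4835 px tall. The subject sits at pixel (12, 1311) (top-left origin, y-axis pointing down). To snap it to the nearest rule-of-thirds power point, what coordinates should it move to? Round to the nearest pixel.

x = 655 px, y = 1612 px

Third lines: x ∈ {655, 1311}, y ∈ {1612, 3223}.
12 is closer to x = 655; 1311 is closer to y = 1612.
So the nearest intersection is the upper-left power point.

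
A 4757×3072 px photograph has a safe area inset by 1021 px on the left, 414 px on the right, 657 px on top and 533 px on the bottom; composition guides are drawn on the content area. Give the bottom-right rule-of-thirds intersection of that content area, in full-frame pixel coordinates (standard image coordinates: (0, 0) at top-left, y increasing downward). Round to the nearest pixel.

x = 3236 px, y = 1912 px

Content width = 4757 − 1021 − 414 = 3322 px; content height = 3072 − 657 − 533 = 1882 px.
Bottom-right is two-thirds across and two-thirds down within the content area.
x = 1021 + 2 × 3322/3 = 1021 + 2214.67 ≈ 3236
y = 657 + 2 × 1882/3 = 657 + 1254.67 ≈ 1912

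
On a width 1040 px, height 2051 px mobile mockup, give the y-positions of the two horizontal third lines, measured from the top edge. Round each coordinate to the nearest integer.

y = 684 px and y = 1367 px

2051 / 3 = 683.67, so the horizontal lines sit at one and two thirds of 2051.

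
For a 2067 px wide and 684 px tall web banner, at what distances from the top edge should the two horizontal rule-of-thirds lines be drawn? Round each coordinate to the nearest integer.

228 px and 456 px

684 / 3 = 228, so the horizontal lines sit at one and two thirds of 684.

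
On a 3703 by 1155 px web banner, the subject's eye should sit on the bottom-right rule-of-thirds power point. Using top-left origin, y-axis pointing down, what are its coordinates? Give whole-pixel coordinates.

x = 2469 px, y = 770 px

The bottom-right point sits two-thirds of the way across and two-thirds of the way down.
x = 2 × 3703/3 ≈ 2469; y = 2 × 1155/3 ≈ 770.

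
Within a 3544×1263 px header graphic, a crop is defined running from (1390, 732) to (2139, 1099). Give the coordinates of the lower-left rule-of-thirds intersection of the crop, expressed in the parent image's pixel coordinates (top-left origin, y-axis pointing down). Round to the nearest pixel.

x = 1640 px, y = 977 px

Crop width = 2139 − 1390 = 749 px; one third is 249.67 px.
Crop height = 1099 − 732 = 367 px; one third is 122.33 px.
The lower-left point is one-third across and two-thirds down within the crop:
x = 1390 + 1 × 249.67 ≈ 1640; y = 732 + 2 × 122.33 ≈ 977.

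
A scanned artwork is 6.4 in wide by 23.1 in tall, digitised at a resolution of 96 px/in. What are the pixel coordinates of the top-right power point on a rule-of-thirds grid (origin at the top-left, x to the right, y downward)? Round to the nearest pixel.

x = 410 px, y = 739 px

In pixels the canvas is 6.4 × 96 = 614.4 wide and 23.1 × 96 = 2217.6 tall.
The top-right point is two-thirds across and one-third down:
x = 2 × 614.4/3 ≈ 410; y = 1 × 2217.6/3 ≈ 739.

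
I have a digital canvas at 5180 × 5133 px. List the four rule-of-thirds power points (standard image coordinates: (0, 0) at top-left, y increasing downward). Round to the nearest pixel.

(1727, 1711), (3453, 1711), (1727, 3422), (3453, 3422)

One third of 5180 is 1726.67; one third of 5133 is 1711.
Vertical third lines at x = 1727 and x = 3453; horizontal third lines at y = 1711 and y = 3422.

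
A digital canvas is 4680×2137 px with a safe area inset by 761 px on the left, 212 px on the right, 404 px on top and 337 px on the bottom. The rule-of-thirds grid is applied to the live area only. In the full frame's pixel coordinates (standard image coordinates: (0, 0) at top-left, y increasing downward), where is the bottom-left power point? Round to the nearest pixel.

Content width = 4680 − 761 − 212 = 3707 px; content height = 2137 − 404 − 337 = 1396 px.
Bottom-left is one-third across and two-thirds down within the live area.
x = 761 + 1 × 3707/3 = 761 + 1235.67 ≈ 1997
y = 404 + 2 × 1396/3 = 404 + 930.67 ≈ 1335

x = 1997 px, y = 1335 px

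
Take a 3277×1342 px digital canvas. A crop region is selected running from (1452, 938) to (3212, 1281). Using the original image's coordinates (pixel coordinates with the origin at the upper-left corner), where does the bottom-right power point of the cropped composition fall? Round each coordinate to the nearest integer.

Crop width = 3212 − 1452 = 1760 px; one third is 586.67 px.
Crop height = 1281 − 938 = 343 px; one third is 114.33 px.
The bottom-right point is two-thirds across and two-thirds down within the crop:
x = 1452 + 2 × 586.67 ≈ 2625; y = 938 + 2 × 114.33 ≈ 1167.

x = 2625 px, y = 1167 px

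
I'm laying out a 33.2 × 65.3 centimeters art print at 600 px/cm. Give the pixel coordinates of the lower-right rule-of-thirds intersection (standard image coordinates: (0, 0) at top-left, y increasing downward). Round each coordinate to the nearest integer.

(13280, 26120)

In pixels the canvas is 33.2 × 600 = 19920 wide and 65.3 × 600 = 39180 tall.
The lower-right point is two-thirds across and two-thirds down:
x = 2 × 19920/3 ≈ 13280; y = 2 × 39180/3 ≈ 26120.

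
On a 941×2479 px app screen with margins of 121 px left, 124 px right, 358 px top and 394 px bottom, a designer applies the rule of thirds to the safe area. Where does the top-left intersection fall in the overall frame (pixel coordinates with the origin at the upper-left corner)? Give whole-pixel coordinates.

(353, 934)

Content width = 941 − 121 − 124 = 696 px; content height = 2479 − 358 − 394 = 1727 px.
Top-left is one-third across and one-third down within the safe area.
x = 121 + 1 × 696/3 = 121 + 232.00 ≈ 353
y = 358 + 1 × 1727/3 = 358 + 575.67 ≈ 934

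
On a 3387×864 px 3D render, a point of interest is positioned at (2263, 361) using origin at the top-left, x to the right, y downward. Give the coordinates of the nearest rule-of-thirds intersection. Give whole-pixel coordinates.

x = 2258 px, y = 288 px

Third lines: x ∈ {1129, 2258}, y ∈ {288, 576}.
2263 is closer to x = 2258; 361 is closer to y = 288.
So the nearest intersection is the upper-right power point.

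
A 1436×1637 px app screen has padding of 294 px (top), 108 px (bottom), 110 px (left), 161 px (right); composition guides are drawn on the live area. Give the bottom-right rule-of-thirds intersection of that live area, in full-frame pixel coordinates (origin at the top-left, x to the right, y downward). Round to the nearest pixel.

(887, 1117)

Content width = 1436 − 110 − 161 = 1165 px; content height = 1637 − 294 − 108 = 1235 px.
Bottom-right is two-thirds across and two-thirds down within the live area.
x = 110 + 2 × 1165/3 = 110 + 776.67 ≈ 887
y = 294 + 2 × 1235/3 = 294 + 823.33 ≈ 1117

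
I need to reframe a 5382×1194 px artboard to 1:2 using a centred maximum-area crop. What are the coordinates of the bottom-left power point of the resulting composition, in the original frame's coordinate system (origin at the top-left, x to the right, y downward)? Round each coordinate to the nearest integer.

5382/1194 > 1/2, so the 1:2 crop keeps the full height 1194 and trims width to 1194 × 1/2 = 597.00 px.
Left offset = (5382 − 597.00)/2 = 2392.50 px; top offset = 0.
Bottom-left is one-third across and two-thirds down within the crop:
x = 2392.50 + 1 × 597.00/3 ≈ 2592; y = 0.00 + 2 × 1194.00/3 ≈ 796.

(2592, 796)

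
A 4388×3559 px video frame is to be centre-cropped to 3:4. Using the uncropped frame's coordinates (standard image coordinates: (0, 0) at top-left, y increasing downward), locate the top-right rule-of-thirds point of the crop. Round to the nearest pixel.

(2639, 1186)

4388/3559 > 3/4, so the 3:4 crop keeps the full height 3559 and trims width to 3559 × 3/4 = 2669.25 px.
Left offset = (4388 − 2669.25)/2 = 859.38 px; top offset = 0.
Top-right is two-thirds across and one-third down within the crop:
x = 859.38 + 2 × 2669.25/3 ≈ 2639; y = 0.00 + 1 × 3559.00/3 ≈ 1186.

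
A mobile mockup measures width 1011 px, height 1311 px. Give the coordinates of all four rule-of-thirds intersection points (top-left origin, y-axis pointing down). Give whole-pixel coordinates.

(337, 437), (674, 437), (337, 874), (674, 874)

One third of 1011 is 337; one third of 1311 is 437.
Vertical third lines at x = 337 and x = 674; horizontal third lines at y = 437 and y = 874.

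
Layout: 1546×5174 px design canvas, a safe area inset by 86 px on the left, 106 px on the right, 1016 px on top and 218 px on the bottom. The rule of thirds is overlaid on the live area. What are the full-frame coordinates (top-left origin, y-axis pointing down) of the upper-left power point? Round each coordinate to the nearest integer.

x = 537 px, y = 2329 px

Content width = 1546 − 86 − 106 = 1354 px; content height = 5174 − 1016 − 218 = 3940 px.
Upper-left is one-third across and one-third down within the live area.
x = 86 + 1 × 1354/3 = 86 + 451.33 ≈ 537
y = 1016 + 1 × 3940/3 = 1016 + 1313.33 ≈ 2329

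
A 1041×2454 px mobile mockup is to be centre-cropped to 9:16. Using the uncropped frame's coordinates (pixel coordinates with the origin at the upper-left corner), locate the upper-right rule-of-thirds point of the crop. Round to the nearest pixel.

(694, 919)

1041/2454 < 9/16, so the 9:16 crop keeps the full width 1041 and trims height to 1041 × 16/9 = 1850.67 px.
Top offset = (2454 − 1850.67)/2 = 301.67 px; left offset = 0.
Upper-right is two-thirds across and one-third down within the crop:
x = 0.00 + 2 × 1041.00/3 ≈ 694; y = 301.67 + 1 × 1850.67/3 ≈ 919.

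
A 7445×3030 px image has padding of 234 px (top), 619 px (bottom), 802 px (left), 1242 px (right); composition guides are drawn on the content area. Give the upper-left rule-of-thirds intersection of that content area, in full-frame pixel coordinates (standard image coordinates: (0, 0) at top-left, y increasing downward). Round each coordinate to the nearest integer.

Content width = 7445 − 802 − 1242 = 5401 px; content height = 3030 − 234 − 619 = 2177 px.
Upper-left is one-third across and one-third down within the content area.
x = 802 + 1 × 5401/3 = 802 + 1800.33 ≈ 2602
y = 234 + 1 × 2177/3 = 234 + 725.67 ≈ 960

x = 2602 px, y = 960 px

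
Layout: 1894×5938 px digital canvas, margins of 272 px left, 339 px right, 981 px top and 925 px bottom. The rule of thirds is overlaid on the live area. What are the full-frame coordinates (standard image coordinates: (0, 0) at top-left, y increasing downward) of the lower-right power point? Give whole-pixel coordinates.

x = 1127 px, y = 3669 px

Content width = 1894 − 272 − 339 = 1283 px; content height = 5938 − 981 − 925 = 4032 px.
Lower-right is two-thirds across and two-thirds down within the live area.
x = 272 + 2 × 1283/3 = 272 + 855.33 ≈ 1127
y = 981 + 2 × 4032/3 = 981 + 2688.00 ≈ 3669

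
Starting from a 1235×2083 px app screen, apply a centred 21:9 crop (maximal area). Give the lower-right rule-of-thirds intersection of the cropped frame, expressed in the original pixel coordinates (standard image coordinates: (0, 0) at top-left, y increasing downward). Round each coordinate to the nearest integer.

1235/2083 < 21/9, so the 21:9 crop keeps the full width 1235 and trims height to 1235 × 9/21 = 529.29 px.
Top offset = (2083 − 529.29)/2 = 776.86 px; left offset = 0.
Lower-right is two-thirds across and two-thirds down within the crop:
x = 0.00 + 2 × 1235.00/3 ≈ 823; y = 776.86 + 2 × 529.29/3 ≈ 1130.

x = 823 px, y = 1130 px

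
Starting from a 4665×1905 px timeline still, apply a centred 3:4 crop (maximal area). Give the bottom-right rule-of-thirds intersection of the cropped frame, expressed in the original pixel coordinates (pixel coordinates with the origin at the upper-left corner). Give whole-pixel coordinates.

x = 2571 px, y = 1270 px

4665/1905 > 3/4, so the 3:4 crop keeps the full height 1905 and trims width to 1905 × 3/4 = 1428.75 px.
Left offset = (4665 − 1428.75)/2 = 1618.12 px; top offset = 0.
Bottom-right is two-thirds across and two-thirds down within the crop:
x = 1618.12 + 2 × 1428.75/3 ≈ 2571; y = 0.00 + 2 × 1905.00/3 ≈ 1270.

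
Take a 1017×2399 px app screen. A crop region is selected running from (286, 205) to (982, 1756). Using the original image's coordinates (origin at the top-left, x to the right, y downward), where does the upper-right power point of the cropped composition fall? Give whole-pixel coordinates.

(750, 722)

Crop width = 982 − 286 = 696 px; one third is 232.00 px.
Crop height = 1756 − 205 = 1551 px; one third is 517.00 px.
The upper-right point is two-thirds across and one-third down within the crop:
x = 286 + 2 × 232.00 ≈ 750; y = 205 + 1 × 517.00 ≈ 722.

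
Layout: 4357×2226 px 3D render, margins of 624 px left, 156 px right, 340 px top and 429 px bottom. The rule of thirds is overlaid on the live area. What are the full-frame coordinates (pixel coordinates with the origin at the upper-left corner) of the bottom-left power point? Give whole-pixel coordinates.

(1816, 1311)

Content width = 4357 − 624 − 156 = 3577 px; content height = 2226 − 340 − 429 = 1457 px.
Bottom-left is one-third across and two-thirds down within the live area.
x = 624 + 1 × 3577/3 = 624 + 1192.33 ≈ 1816
y = 340 + 2 × 1457/3 = 340 + 971.33 ≈ 1311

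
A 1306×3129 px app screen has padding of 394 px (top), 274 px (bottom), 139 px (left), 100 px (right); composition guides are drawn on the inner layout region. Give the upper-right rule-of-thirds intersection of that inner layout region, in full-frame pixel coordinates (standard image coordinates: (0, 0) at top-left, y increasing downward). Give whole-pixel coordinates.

x = 850 px, y = 1214 px

Content width = 1306 − 139 − 100 = 1067 px; content height = 3129 − 394 − 274 = 2461 px.
Upper-right is two-thirds across and one-third down within the inner layout region.
x = 139 + 2 × 1067/3 = 139 + 711.33 ≈ 850
y = 394 + 1 × 2461/3 = 394 + 820.33 ≈ 1214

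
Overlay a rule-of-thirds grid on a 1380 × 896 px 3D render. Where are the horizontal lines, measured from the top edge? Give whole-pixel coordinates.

896 / 3 = 298.67, so the horizontal lines sit at one and two thirds of 896.

299 px and 597 px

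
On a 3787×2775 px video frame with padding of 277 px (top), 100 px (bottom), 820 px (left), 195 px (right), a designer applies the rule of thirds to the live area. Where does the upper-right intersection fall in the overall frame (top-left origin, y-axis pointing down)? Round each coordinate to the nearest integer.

Content width = 3787 − 820 − 195 = 2772 px; content height = 2775 − 277 − 100 = 2398 px.
Upper-right is two-thirds across and one-third down within the live area.
x = 820 + 2 × 2772/3 = 820 + 1848.00 ≈ 2668
y = 277 + 1 × 2398/3 = 277 + 799.33 ≈ 1076

(2668, 1076)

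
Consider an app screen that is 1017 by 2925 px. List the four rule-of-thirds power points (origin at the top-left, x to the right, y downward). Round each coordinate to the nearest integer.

One third of 1017 is 339; one third of 2925 is 975.
Vertical third lines at x = 339 and x = 678; horizontal third lines at y = 975 and y = 1950.

(339, 975), (678, 975), (339, 1950), (678, 1950)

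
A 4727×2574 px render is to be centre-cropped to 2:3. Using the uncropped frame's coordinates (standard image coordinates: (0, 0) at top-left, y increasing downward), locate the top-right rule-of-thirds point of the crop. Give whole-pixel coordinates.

(2650, 858)

4727/2574 > 2/3, so the 2:3 crop keeps the full height 2574 and trims width to 2574 × 2/3 = 1716.00 px.
Left offset = (4727 − 1716.00)/2 = 1505.50 px; top offset = 0.
Top-right is two-thirds across and one-third down within the crop:
x = 1505.50 + 2 × 1716.00/3 ≈ 2650; y = 0.00 + 1 × 2574.00/3 ≈ 858.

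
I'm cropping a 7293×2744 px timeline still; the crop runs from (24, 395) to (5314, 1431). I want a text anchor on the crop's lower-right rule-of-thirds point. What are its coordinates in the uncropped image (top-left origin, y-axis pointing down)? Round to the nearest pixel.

Crop width = 5314 − 24 = 5290 px; one third is 1763.33 px.
Crop height = 1431 − 395 = 1036 px; one third is 345.33 px.
The lower-right point is two-thirds across and two-thirds down within the crop:
x = 24 + 2 × 1763.33 ≈ 3551; y = 395 + 2 × 345.33 ≈ 1086.

(3551, 1086)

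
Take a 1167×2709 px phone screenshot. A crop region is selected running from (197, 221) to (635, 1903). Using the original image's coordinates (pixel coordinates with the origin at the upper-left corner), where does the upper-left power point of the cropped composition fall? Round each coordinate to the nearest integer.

Crop width = 635 − 197 = 438 px; one third is 146.00 px.
Crop height = 1903 − 221 = 1682 px; one third is 560.67 px.
The upper-left point is one-third across and one-third down within the crop:
x = 197 + 1 × 146.00 ≈ 343; y = 221 + 1 × 560.67 ≈ 782.

(343, 782)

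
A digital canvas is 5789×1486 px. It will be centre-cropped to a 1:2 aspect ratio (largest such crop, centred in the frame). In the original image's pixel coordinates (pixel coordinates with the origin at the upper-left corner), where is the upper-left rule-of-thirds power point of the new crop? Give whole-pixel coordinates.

(2771, 495)

5789/1486 > 1/2, so the 1:2 crop keeps the full height 1486 and trims width to 1486 × 1/2 = 743.00 px.
Left offset = (5789 − 743.00)/2 = 2523.00 px; top offset = 0.
Upper-left is one-third across and one-third down within the crop:
x = 2523.00 + 1 × 743.00/3 ≈ 2771; y = 0.00 + 1 × 1486.00/3 ≈ 495.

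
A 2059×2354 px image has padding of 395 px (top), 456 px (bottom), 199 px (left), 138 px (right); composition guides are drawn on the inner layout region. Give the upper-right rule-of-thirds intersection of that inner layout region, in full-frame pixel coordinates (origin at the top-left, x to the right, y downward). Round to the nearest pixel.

x = 1347 px, y = 896 px

Content width = 2059 − 199 − 138 = 1722 px; content height = 2354 − 395 − 456 = 1503 px.
Upper-right is two-thirds across and one-third down within the inner layout region.
x = 199 + 2 × 1722/3 = 199 + 1148.00 ≈ 1347
y = 395 + 1 × 1503/3 = 395 + 501.00 ≈ 896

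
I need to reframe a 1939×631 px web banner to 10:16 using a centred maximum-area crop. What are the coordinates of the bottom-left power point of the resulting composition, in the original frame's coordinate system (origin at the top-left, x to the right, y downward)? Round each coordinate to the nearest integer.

x = 904 px, y = 421 px

1939/631 > 10/16, so the 10:16 crop keeps the full height 631 and trims width to 631 × 10/16 = 394.38 px.
Left offset = (1939 − 394.38)/2 = 772.31 px; top offset = 0.
Bottom-left is one-third across and two-thirds down within the crop:
x = 772.31 + 1 × 394.38/3 ≈ 904; y = 0.00 + 2 × 631.00/3 ≈ 421.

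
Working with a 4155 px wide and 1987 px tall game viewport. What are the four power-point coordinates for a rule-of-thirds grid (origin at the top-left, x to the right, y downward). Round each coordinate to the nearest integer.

One third of 4155 is 1385; one third of 1987 is 662.33.
Vertical third lines at x = 1385 and x = 2770; horizontal third lines at y = 662 and y = 1325.

(1385, 662), (2770, 662), (1385, 1325), (2770, 1325)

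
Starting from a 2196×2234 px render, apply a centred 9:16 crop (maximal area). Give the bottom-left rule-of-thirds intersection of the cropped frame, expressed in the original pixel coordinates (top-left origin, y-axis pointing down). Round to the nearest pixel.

2196/2234 > 9/16, so the 9:16 crop keeps the full height 2234 and trims width to 2234 × 9/16 = 1256.62 px.
Left offset = (2196 − 1256.62)/2 = 469.69 px; top offset = 0.
Bottom-left is one-third across and two-thirds down within the crop:
x = 469.69 + 1 × 1256.62/3 ≈ 889; y = 0.00 + 2 × 2234.00/3 ≈ 1489.

x = 889 px, y = 1489 px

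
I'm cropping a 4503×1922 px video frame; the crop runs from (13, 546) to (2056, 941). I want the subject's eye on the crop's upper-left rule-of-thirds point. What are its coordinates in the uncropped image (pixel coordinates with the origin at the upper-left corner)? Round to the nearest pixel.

Crop width = 2056 − 13 = 2043 px; one third is 681.00 px.
Crop height = 941 − 546 = 395 px; one third is 131.67 px.
The upper-left point is one-third across and one-third down within the crop:
x = 13 + 1 × 681.00 ≈ 694; y = 546 + 1 × 131.67 ≈ 678.

x = 694 px, y = 678 px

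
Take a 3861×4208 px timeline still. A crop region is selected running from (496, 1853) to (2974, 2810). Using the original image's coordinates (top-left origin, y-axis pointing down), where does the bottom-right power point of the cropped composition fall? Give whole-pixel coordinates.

Crop width = 2974 − 496 = 2478 px; one third is 826.00 px.
Crop height = 2810 − 1853 = 957 px; one third is 319.00 px.
The bottom-right point is two-thirds across and two-thirds down within the crop:
x = 496 + 2 × 826.00 ≈ 2148; y = 1853 + 2 × 319.00 ≈ 2491.

x = 2148 px, y = 2491 px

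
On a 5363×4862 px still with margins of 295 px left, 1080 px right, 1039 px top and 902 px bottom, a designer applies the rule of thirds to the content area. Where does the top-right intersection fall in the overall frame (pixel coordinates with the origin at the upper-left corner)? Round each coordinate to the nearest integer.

(2954, 2013)

Content width = 5363 − 295 − 1080 = 3988 px; content height = 4862 − 1039 − 902 = 2921 px.
Top-right is two-thirds across and one-third down within the content area.
x = 295 + 2 × 3988/3 = 295 + 2658.67 ≈ 2954
y = 1039 + 1 × 2921/3 = 1039 + 973.67 ≈ 2013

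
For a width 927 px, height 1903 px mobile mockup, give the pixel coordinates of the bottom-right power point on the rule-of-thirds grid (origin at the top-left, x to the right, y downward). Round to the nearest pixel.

The bottom-right point sits two-thirds of the way across and two-thirds of the way down.
x = 2 × 927/3 ≈ 618; y = 2 × 1903/3 ≈ 1269.

(618, 1269)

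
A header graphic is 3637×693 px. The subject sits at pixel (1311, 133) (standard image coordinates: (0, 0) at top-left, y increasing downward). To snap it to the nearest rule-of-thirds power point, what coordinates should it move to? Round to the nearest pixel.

x = 1212 px, y = 231 px

Third lines: x ∈ {1212, 2425}, y ∈ {231, 462}.
1311 is closer to x = 1212; 133 is closer to y = 231.
So the nearest intersection is the upper-left power point.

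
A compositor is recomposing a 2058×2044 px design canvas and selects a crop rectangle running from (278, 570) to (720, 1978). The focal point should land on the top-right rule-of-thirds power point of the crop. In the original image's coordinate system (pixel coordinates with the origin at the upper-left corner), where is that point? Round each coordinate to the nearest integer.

Crop width = 720 − 278 = 442 px; one third is 147.33 px.
Crop height = 1978 − 570 = 1408 px; one third is 469.33 px.
The top-right point is two-thirds across and one-third down within the crop:
x = 278 + 2 × 147.33 ≈ 573; y = 570 + 1 × 469.33 ≈ 1039.

x = 573 px, y = 1039 px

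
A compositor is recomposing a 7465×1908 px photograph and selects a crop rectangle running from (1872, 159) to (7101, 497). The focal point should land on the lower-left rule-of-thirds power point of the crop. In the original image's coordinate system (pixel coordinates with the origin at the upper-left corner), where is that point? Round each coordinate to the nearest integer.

(3615, 384)

Crop width = 7101 − 1872 = 5229 px; one third is 1743.00 px.
Crop height = 497 − 159 = 338 px; one third is 112.67 px.
The lower-left point is one-third across and two-thirds down within the crop:
x = 1872 + 1 × 1743.00 ≈ 3615; y = 159 + 2 × 112.67 ≈ 384.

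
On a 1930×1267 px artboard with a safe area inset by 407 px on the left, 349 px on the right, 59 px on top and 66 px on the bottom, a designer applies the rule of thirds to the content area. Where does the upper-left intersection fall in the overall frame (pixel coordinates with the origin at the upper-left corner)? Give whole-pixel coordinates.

Content width = 1930 − 407 − 349 = 1174 px; content height = 1267 − 59 − 66 = 1142 px.
Upper-left is one-third across and one-third down within the content area.
x = 407 + 1 × 1174/3 = 407 + 391.33 ≈ 798
y = 59 + 1 × 1142/3 = 59 + 380.67 ≈ 440

(798, 440)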